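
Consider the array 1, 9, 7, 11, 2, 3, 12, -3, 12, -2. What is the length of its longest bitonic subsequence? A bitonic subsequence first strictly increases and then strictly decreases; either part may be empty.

One longest bitonic subsequence is 1, 9, 7, 3, -2 (positions 1,2,3,6,10): it rises to 9 then falls. Length 5 is optimal.

5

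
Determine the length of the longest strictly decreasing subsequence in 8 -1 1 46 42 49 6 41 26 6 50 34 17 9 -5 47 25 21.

7

Scanning left to right, the best length ending at each element is: 8→1, -1→2, 1→2, 46→1, 42→2, 49→1, 6→3, 41→3, 26→4, 6→5, 50→1, 34→4, 17→5, 9→6, -5→7, 47→2, 25→5, 21→6.
So the longest decreasing subsequence has length 7, e.g. 46, 42, 41, 26, 17, 9, -5.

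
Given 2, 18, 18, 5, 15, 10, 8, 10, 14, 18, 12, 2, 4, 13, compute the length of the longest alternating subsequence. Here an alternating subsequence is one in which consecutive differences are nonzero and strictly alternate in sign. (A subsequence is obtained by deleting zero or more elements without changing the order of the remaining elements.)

A longest alternating subsequence is 2, 18, 5, 15, 8, 10, 2, 4 (positions 1,2,4,5,7,8,12,13); its 7 consecutive differences strictly alternate in sign, and length 8 is optimal.

8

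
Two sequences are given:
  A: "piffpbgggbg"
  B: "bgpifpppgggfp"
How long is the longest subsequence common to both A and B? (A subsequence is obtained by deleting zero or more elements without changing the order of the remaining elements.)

7

A longest common subsequence is pifpggg (length 7); the LCS DP confirms no longer common subsequence exists.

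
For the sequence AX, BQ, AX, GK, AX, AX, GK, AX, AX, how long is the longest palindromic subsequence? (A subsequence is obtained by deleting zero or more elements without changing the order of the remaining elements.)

Using dp[i][j] = 2 + dp[i+1][j−1] if the ends match, else max(dp[i+1][j], dp[i][j−1]):
dp[1][9] = 8. A witness is AX AX GK AX AX GK AX AX at positions 1,3,4,5,6,7,8,9.

8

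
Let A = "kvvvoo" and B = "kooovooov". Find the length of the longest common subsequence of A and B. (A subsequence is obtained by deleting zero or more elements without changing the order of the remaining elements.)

A longest common subsequence is kvoo (length 4); the LCS DP confirms no longer common subsequence exists.

4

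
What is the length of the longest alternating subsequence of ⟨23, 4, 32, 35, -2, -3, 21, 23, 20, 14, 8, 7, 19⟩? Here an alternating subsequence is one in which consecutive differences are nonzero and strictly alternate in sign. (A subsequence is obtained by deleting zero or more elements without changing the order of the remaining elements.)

A longest alternating subsequence is 23, 4, 32, -2, 21, 14, 19 (positions 1,2,3,5,7,10,13); its 6 consecutive differences strictly alternate in sign, and length 7 is optimal.

7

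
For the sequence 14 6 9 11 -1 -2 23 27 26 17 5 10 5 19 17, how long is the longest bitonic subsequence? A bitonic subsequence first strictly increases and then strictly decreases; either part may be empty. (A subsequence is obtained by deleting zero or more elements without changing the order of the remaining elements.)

Let inc[i] be the LIS ending at i and dec[i] the longest strictly decreasing subsequence starting at i. inc = [1, 1, 2, 3, 1, 1, 4, 5, 5, 4, 2, 3, 2, 5, 4], dec = [4, 3, 3, 3, 2, 1, 4, 5, 4, 3, 1, 2, 1, 2, 1].
max_i inc[i]+dec[i]−1 = 9, with one witness 6, 9, 11, 23, 27, 26, 17, 10, 5.

9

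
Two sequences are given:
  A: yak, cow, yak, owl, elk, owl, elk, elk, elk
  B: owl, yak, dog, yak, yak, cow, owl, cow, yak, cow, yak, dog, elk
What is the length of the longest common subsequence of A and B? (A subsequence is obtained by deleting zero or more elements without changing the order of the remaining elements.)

4

Backtracking the LCS table gives one alignment: yak (A1,B9) → cow (A2,B10) → yak (A3,B11) → elk (A9,B13).
So the longest common subsequence has length 4.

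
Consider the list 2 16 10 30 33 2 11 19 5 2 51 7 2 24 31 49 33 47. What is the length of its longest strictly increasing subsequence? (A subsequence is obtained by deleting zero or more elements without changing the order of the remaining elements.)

8

Let dp[i] be the longest increasing subsequence ending at position i. Then dp = [1, 2, 2, 3, 4, 1, 3, 4, 2, 1, 5, 3, 1, 5, 6, 7, 7, 8].
The maximum is 8; one witness is 2, 10, 11, 19, 24, 31, 33, 47 at positions 1,3,7,8,14,15,17,18.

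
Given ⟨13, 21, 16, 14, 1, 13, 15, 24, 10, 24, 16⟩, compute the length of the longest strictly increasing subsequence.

4

Let dp[i] be the longest increasing subsequence ending at position i. Then dp = [1, 2, 2, 2, 1, 2, 3, 4, 2, 4, 4].
The maximum is 4; one witness is 13, 14, 15, 24 at positions 1,4,7,8.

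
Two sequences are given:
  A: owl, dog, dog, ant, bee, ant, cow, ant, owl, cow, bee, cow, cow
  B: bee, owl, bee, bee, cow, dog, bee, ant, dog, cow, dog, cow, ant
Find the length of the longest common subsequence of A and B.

A longest common subsequence is owl, dog, bee, ant, cow, ant (length 6); the LCS DP confirms no longer common subsequence exists.

6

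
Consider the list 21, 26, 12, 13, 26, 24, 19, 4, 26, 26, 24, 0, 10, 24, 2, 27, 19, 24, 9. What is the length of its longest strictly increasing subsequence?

5

One longest increasing subsequence is 12, 13, 24, 26, 27 (positions 3,4,6,9,16), of length 5; no longer one exists.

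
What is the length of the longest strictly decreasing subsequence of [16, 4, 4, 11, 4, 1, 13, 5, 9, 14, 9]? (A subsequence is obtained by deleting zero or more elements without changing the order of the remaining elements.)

4

Let dp[i] be the longest decreasing subsequence ending at position i. Then dp = [1, 2, 2, 2, 3, 4, 2, 3, 3, 2, 3].
The maximum is 4; one witness is 16, 11, 4, 1 at positions 1,4,5,6.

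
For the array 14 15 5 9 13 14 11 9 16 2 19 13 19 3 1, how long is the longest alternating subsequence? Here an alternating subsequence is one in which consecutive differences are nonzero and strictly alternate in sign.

11

Track the best alternating length ending on an up-step vs a down-step at each position: up/down = 1/1, 2/1, 1/3, 4/3, 4/3, 4/3, 4/5, 4/5, 6/1, 1/7, 8/1, 8/9, 10/1, 8/11, 1/11.
The maximum over both is 11; one such subsequence is 14, 15, 5, 13, 11, 16, 2, 19, 13, 19, 3.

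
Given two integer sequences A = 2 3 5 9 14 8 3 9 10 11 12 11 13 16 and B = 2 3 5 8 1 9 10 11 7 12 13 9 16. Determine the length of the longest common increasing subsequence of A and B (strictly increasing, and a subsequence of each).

10

For each value that appears in both, track the longest common increasing run ending there.
The best achievable length is 10; one witness is 2, 3, 5, 8, 9, 10, 11, 12, 13, 16 (A-positions 1,2,3,6,8,9,10,11,13,14, B-positions 1,2,3,4,6,7,8,10,11,13).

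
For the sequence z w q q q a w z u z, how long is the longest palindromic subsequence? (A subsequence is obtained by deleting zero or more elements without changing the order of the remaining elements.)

7

Using dp[i][j] = 2 + dp[i+1][j−1] if the ends match, else max(dp[i+1][j], dp[i][j−1]):
dp[1][10] = 7. A witness is zwqqqwz at positions 1,2,3,4,5,7,10.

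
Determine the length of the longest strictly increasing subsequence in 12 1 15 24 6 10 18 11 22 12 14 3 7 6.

One longest increasing subsequence is 1, 6, 10, 11, 12, 14 (positions 2,5,6,8,10,11), of length 6; no longer one exists.

6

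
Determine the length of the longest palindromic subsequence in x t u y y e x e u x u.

7

One longest palindromic subsequence is xuexeux (positions 1,3,6,7,8,9,10); it reads the same forward and backward, and the interval DP gives dp[1][11] = 7.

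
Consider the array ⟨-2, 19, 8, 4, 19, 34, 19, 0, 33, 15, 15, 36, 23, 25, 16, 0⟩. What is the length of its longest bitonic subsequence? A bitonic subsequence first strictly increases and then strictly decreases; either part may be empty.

8

One longest bitonic subsequence is -2, 8, 19, 34, 33, 25, 16, 0 (positions 1,3,5,6,9,14,15,16): it rises to 34 then falls. Length 8 is optimal.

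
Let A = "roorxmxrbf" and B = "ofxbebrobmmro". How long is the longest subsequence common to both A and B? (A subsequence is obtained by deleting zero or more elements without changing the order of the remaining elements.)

A longest common subsequence is romr (length 4); the LCS DP confirms no longer common subsequence exists.

4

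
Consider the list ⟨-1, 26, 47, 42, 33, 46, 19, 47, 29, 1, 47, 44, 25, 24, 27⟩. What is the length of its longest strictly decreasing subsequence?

Scanning left to right, the best length ending at each element is: -1→1, 26→1, 47→1, 42→2, 33→3, 46→2, 19→4, 47→1, 29→4, 1→5, 47→1, 44→3, 25→5, 24→6, 27→5.
So the longest decreasing subsequence has length 6, e.g. 47, 42, 33, 29, 25, 24.

6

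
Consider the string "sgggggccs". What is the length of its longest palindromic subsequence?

7

One longest palindromic subsequence is sgggggs (positions 1,2,3,4,5,6,9); it reads the same forward and backward, and the interval DP gives dp[1][9] = 7.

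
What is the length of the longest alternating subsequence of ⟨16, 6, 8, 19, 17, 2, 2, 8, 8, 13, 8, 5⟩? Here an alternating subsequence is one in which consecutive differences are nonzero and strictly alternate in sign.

6

Track the best alternating length ending on an up-step vs a down-step at each position: up/down = 1/1, 1/2, 3/2, 3/1, 3/4, 1/4, 1/4, 5/4, 5/4, 5/4, 5/6, 5/6.
The maximum over both is 6; one such subsequence is 16, 6, 8, 2, 13, 8.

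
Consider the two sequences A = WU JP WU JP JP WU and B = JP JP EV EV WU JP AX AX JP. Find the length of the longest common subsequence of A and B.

Backtracking the LCS table gives one alignment: JP (A2,B2) → WU (A3,B5) → JP (A4,B6) → JP (A5,B9).
So the longest common subsequence has length 4.

4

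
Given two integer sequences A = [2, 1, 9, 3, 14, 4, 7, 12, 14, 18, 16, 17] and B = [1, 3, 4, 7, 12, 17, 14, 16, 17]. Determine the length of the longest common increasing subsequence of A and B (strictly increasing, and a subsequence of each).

For each value that appears in both, track the longest common increasing run ending there.
The best achievable length is 8; one witness is 1, 3, 4, 7, 12, 14, 16, 17 (A-positions 2,4,6,7,8,9,11,12, B-positions 1,2,3,4,5,7,8,9).

8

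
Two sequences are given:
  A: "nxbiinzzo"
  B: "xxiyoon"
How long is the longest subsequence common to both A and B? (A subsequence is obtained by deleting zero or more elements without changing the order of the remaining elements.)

Backtracking the LCS table gives one alignment: x (A2,B2) → i (A4,B3) → n (A6,B7).
So the longest common subsequence has length 3.

3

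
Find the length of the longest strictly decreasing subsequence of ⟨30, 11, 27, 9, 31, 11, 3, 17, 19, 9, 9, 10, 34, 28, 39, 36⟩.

Let dp[i] be the longest decreasing subsequence ending at position i. Then dp = [1, 2, 2, 3, 1, 3, 4, 3, 3, 4, 4, 4, 1, 2, 1, 2].
The maximum is 4; one witness is 30, 11, 9, 3 at positions 1,2,4,7.

4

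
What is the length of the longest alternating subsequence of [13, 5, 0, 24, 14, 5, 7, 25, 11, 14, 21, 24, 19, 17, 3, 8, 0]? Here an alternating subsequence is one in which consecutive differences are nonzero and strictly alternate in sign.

A longest alternating subsequence is 13, 5, 24, 14, 25, 11, 14, 3, 8, 0 (positions 1,2,4,5,8,9,10,15,16,17); its 9 consecutive differences strictly alternate in sign, and length 10 is optimal.

10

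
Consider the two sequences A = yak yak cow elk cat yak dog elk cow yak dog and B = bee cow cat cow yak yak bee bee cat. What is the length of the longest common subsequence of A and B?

A longest common subsequence is cow, cat, yak, yak (length 4); the LCS DP confirms no longer common subsequence exists.

4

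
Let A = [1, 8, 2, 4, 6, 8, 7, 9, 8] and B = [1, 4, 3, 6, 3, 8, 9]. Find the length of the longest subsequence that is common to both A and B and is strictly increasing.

5

For each value that appears in both, track the longest common increasing run ending there.
The best achievable length is 5; one witness is 1, 4, 6, 8, 9 (A-positions 1,4,5,6,8, B-positions 1,2,4,6,7).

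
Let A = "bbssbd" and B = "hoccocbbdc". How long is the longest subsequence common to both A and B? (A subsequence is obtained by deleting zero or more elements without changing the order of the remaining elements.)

A longest common subsequence is bbd (length 3); the LCS DP confirms no longer common subsequence exists.

3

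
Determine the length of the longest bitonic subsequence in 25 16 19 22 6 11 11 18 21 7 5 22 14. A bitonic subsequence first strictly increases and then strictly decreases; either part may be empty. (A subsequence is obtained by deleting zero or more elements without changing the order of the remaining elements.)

6

One longest bitonic subsequence is 16, 19, 22, 21, 7, 5 (positions 2,3,4,9,10,11): it rises to 22 then falls. Length 6 is optimal.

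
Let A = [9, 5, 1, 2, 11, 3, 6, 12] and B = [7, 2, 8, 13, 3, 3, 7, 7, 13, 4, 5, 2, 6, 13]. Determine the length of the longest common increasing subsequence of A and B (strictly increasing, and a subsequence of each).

3

A longest common strictly increasing subsequence is 2, 3, 6 (length 3); it appears in order in both A and B, and no longer such subsequence exists.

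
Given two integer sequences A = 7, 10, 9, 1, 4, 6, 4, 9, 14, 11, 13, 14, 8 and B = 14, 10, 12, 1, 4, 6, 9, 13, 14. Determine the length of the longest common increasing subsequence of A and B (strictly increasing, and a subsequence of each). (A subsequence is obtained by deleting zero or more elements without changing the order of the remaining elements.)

6

A longest common strictly increasing subsequence is 1, 4, 6, 9, 13, 14 (length 6); it appears in order in both A and B, and no longer such subsequence exists.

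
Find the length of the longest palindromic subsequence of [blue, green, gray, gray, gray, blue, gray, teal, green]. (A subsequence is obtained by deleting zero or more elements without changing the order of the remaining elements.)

Using dp[i][j] = 2 + dp[i+1][j−1] if the ends match, else max(dp[i+1][j], dp[i][j−1]):
dp[1][9] = 6. A witness is green gray gray gray gray green at positions 2,3,4,5,7,9.

6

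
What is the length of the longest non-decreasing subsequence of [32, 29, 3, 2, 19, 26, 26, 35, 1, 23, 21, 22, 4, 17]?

Let dp[i] be the longest non-decreasing subsequence ending at position i. Then dp = [1, 1, 1, 1, 2, 3, 4, 5, 1, 3, 3, 4, 2, 3].
The maximum is 5; one witness is 3, 19, 26, 26, 35 at positions 3,5,6,7,8.

5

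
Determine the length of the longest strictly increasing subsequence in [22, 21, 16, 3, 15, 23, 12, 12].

Scanning left to right, the best length ending at each element is: 22→1, 21→1, 16→1, 3→1, 15→2, 23→3, 12→2, 12→2.
So the longest increasing subsequence has length 3, e.g. 3, 15, 23.

3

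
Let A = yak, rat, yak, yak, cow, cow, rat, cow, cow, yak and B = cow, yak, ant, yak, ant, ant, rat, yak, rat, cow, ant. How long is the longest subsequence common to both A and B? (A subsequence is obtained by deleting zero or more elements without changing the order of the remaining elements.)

Backtracking the LCS table gives one alignment: yak (A1,B4) → rat (A2,B7) → yak (A4,B8) → rat (A7,B9) → cow (A8,B10).
So the longest common subsequence has length 5.

5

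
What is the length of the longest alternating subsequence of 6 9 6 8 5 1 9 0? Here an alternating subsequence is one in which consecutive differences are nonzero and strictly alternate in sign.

Track the best alternating length ending on an up-step vs a down-step at each position: up/down = 1/1, 2/1, 1/3, 4/3, 1/5, 1/5, 6/1, 1/7.
The maximum over both is 7; one such subsequence is 6, 9, 6, 8, 5, 9, 0.

7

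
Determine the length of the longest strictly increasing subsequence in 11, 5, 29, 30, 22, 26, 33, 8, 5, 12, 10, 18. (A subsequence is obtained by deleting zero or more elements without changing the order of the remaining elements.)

Scanning left to right, the best length ending at each element is: 11→1, 5→1, 29→2, 30→3, 22→2, 26→3, 33→4, 8→2, 5→1, 12→3, 10→3, 18→4.
So the longest increasing subsequence has length 4, e.g. 11, 29, 30, 33.

4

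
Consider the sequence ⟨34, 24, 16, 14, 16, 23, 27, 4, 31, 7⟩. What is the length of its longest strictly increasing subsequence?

5

Let dp[i] be the longest increasing subsequence ending at position i. Then dp = [1, 1, 1, 1, 2, 3, 4, 1, 5, 2].
The maximum is 5; one witness is 14, 16, 23, 27, 31 at positions 4,5,6,7,9.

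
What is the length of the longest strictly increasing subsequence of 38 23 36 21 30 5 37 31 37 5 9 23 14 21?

4

One longest increasing subsequence is 23, 30, 31, 37 (positions 2,5,8,9), of length 4; no longer one exists.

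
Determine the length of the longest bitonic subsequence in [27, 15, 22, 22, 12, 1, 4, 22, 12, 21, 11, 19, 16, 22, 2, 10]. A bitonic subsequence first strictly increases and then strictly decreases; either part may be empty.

7

Let inc[i] be the LIS ending at i and dec[i] the longest strictly decreasing subsequence starting at i. inc = [1, 1, 2, 2, 1, 1, 2, 3, 3, 4, 3, 4, 4, 5, 2, 3], dec = [6, 4, 5, 5, 3, 1, 2, 5, 3, 4, 2, 3, 2, 2, 1, 1].
max_i inc[i]+dec[i]−1 = 7, with one witness 1, 4, 22, 21, 19, 16, 10.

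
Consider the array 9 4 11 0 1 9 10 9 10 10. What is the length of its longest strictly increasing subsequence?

4

Let dp[i] be the longest increasing subsequence ending at position i. Then dp = [1, 1, 2, 1, 2, 3, 4, 3, 4, 4].
The maximum is 4; one witness is 0, 1, 9, 10 at positions 4,5,6,7.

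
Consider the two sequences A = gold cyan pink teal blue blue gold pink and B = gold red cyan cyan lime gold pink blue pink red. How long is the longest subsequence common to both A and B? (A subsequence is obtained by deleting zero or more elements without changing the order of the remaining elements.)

A longest common subsequence is gold, cyan, pink, blue, pink (length 5); the LCS DP confirms no longer common subsequence exists.

5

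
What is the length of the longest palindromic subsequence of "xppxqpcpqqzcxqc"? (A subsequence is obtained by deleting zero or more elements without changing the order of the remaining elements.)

One longest palindromic subsequence is xqpcpqx (positions 4,5,6,7,8,10,13); it reads the same forward and backward, and the interval DP gives dp[1][15] = 7.

7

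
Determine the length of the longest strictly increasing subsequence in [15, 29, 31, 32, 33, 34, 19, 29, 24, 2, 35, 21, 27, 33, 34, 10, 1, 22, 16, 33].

Let dp[i] be the longest increasing subsequence ending at position i. Then dp = [1, 2, 3, 4, 5, 6, 2, 3, 3, 1, 7, 3, 4, 5, 6, 2, 1, 4, 3, 5].
The maximum is 7; one witness is 15, 29, 31, 32, 33, 34, 35 at positions 1,2,3,4,5,6,11.

7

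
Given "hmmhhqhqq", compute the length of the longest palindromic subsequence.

4

Using dp[i][j] = 2 + dp[i+1][j−1] if the ends match, else max(dp[i+1][j], dp[i][j−1]):
dp[1][9] = 4. A witness is hhhh at positions 1,4,5,7.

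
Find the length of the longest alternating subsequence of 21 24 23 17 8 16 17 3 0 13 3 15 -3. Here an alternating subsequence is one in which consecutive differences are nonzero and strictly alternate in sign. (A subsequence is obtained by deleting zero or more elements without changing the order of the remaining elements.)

9

A longest alternating subsequence is 21, 24, 8, 16, 3, 13, 3, 15, -3 (positions 1,2,5,6,8,10,11,12,13); its 8 consecutive differences strictly alternate in sign, and length 9 is optimal.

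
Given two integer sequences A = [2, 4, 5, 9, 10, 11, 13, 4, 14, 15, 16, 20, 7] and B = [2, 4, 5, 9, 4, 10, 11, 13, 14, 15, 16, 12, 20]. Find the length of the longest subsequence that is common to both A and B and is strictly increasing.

11

For each value that appears in both, track the longest common increasing run ending there.
The best achievable length is 11; one witness is 2, 4, 5, 9, 10, 11, 13, 14, 15, 16, 20 (A-positions 1,2,3,4,5,6,7,9,10,11,12, B-positions 1,2,3,4,6,7,8,9,10,11,13).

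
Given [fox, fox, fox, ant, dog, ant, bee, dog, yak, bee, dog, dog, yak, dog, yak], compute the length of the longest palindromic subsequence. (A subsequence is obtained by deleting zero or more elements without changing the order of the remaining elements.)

One longest palindromic subsequence is dog yak dog dog yak dog (positions 8,9,11,12,13,14); it reads the same forward and backward, and the interval DP gives dp[1][15] = 6.

6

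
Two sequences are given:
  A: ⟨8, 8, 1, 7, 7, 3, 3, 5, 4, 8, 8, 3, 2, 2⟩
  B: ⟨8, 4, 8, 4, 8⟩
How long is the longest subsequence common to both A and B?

Backtracking the LCS table gives one alignment: 8 (A1,B1) → 8 (A2,B3) → 4 (A9,B4) → 8 (A11,B5).
So the longest common subsequence has length 4.

4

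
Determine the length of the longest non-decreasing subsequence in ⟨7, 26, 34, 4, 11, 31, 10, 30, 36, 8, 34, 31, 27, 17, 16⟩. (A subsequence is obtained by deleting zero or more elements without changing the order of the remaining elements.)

Let dp[i] be the longest non-decreasing subsequence ending at position i. Then dp = [1, 2, 3, 1, 2, 3, 2, 3, 4, 2, 4, 4, 3, 3, 3].
The maximum is 4; one witness is 7, 26, 34, 36 at positions 1,2,3,9.

4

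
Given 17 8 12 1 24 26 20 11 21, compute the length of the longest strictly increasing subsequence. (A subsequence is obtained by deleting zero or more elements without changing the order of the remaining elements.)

Scanning left to right, the best length ending at each element is: 17→1, 8→1, 12→2, 1→1, 24→3, 26→4, 20→3, 11→2, 21→4.
So the longest increasing subsequence has length 4, e.g. 8, 12, 24, 26.

4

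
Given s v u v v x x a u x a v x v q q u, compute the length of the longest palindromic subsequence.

9

One longest palindromic subsequence is uvxaxaxvu (positions 3,5,6,8,10,11,13,14,17); it reads the same forward and backward, and the interval DP gives dp[1][17] = 9.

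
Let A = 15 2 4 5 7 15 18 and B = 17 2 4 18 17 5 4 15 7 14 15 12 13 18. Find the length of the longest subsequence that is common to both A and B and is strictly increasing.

6

A longest common strictly increasing subsequence is 2, 4, 5, 7, 15, 18 (length 6); it appears in order in both A and B, and no longer such subsequence exists.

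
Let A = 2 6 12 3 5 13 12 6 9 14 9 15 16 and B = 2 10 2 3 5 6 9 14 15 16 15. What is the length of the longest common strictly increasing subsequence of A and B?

8

For each value that appears in both, track the longest common increasing run ending there.
The best achievable length is 8; one witness is 2, 3, 5, 6, 9, 14, 15, 16 (A-positions 1,4,5,8,9,10,12,13, B-positions 1,4,5,6,7,8,9,10).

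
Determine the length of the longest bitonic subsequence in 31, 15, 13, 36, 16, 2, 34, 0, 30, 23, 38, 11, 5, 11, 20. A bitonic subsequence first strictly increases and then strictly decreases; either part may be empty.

7

One longest bitonic subsequence is 31, 36, 34, 30, 23, 11, 5 (positions 1,4,7,9,10,12,13): it rises to 36 then falls. Length 7 is optimal.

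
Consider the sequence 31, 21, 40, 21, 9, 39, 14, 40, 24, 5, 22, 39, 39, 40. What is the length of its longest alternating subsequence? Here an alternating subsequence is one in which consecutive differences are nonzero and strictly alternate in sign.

A longest alternating subsequence is 31, 21, 40, 21, 39, 14, 40, 5, 22 (positions 1,2,3,4,6,7,8,10,11); its 8 consecutive differences strictly alternate in sign, and length 9 is optimal.

9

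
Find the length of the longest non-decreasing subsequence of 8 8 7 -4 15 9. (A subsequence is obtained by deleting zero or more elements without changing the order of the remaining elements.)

3

Let dp[i] be the longest non-decreasing subsequence ending at position i. Then dp = [1, 2, 1, 1, 3, 3].
The maximum is 3; one witness is 8, 8, 15 at positions 1,2,5.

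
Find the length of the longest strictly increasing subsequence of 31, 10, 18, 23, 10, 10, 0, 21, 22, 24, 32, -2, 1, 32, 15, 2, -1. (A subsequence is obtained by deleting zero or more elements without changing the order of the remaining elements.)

Scanning left to right, the best length ending at each element is: 31→1, 10→1, 18→2, 23→3, 10→1, 10→1, 0→1, 21→3, 22→4, 24→5, 32→6, -2→1, 1→2, 32→6, 15→3, 2→3, -1→2.
So the longest increasing subsequence has length 6, e.g. 10, 18, 21, 22, 24, 32.

6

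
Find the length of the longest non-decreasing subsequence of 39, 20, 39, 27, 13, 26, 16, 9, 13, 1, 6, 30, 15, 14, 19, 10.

Let dp[i] be the longest non-decreasing subsequence ending at position i. Then dp = [1, 1, 2, 2, 1, 2, 2, 1, 2, 1, 2, 3, 3, 3, 4, 3].
The maximum is 4; one witness is 13, 13, 15, 19 at positions 5,9,13,15.

4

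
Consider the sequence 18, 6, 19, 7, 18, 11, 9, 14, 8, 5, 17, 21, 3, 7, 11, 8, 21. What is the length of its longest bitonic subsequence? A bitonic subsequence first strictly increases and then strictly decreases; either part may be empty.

Let inc[i] be the LIS ending at i and dec[i] the longest strictly decreasing subsequence starting at i. inc = [1, 1, 2, 2, 3, 3, 3, 4, 3, 1, 5, 6, 1, 2, 4, 3, 6], dec = [6, 3, 7, 3, 6, 5, 4, 4, 3, 2, 3, 3, 1, 1, 2, 1, 1].
max_i inc[i]+dec[i]−1 = 8, with one witness 18, 19, 18, 11, 9, 8, 5, 3.

8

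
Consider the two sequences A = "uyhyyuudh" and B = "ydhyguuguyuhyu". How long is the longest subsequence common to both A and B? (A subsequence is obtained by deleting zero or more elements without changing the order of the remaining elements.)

Backtracking the LCS table gives one alignment: y (A2,B1) → h (A3,B3) → y (A4,B4) → y (A5,B10) → u (A6,B11) → u (A7,B14).
So the longest common subsequence has length 6.

6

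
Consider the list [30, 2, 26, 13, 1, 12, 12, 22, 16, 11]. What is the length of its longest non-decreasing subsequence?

Let dp[i] be the longest non-decreasing subsequence ending at position i. Then dp = [1, 1, 2, 2, 1, 2, 3, 4, 4, 2].
The maximum is 4; one witness is 2, 12, 12, 22 at positions 2,6,7,8.

4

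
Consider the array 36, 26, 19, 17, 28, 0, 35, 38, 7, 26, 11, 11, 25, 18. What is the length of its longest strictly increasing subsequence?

Let dp[i] be the longest increasing subsequence ending at position i. Then dp = [1, 1, 1, 1, 2, 1, 3, 4, 2, 3, 3, 3, 4, 4].
The maximum is 4; one witness is 26, 28, 35, 38 at positions 2,5,7,8.

4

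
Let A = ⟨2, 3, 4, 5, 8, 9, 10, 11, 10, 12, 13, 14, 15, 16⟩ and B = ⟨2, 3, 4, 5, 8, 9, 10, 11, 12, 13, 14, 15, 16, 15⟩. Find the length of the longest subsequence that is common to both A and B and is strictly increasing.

For each value that appears in both, track the longest common increasing run ending there.
The best achievable length is 13; one witness is 2, 3, 4, 5, 8, 9, 10, 11, 12, 13, 14, 15, 16 (A-positions 1,2,3,4,5,6,7,8,10,11,12,13,14, B-positions 1,2,3,4,5,6,7,8,9,10,11,12,13).

13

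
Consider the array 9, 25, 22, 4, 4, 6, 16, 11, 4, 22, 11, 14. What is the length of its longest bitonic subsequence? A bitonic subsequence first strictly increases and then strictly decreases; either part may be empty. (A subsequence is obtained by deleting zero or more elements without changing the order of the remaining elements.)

6

Let inc[i] be the LIS ending at i and dec[i] the longest strictly decreasing subsequence starting at i. inc = [1, 2, 2, 1, 1, 2, 3, 3, 1, 4, 3, 4], dec = [3, 5, 4, 1, 1, 2, 3, 2, 1, 2, 1, 1].
max_i inc[i]+dec[i]−1 = 6, with one witness 9, 25, 22, 16, 11, 4.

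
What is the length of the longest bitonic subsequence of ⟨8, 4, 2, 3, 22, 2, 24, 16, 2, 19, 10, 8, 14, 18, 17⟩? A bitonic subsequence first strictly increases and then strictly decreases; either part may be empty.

7

Let inc[i] be the LIS ending at i and dec[i] the longest strictly decreasing subsequence starting at i. inc = [1, 1, 1, 2, 3, 1, 4, 3, 1, 4, 3, 3, 4, 5, 5], dec = [4, 3, 1, 2, 4, 1, 4, 3, 1, 3, 2, 1, 1, 2, 1].
max_i inc[i]+dec[i]−1 = 7, with one witness 2, 3, 22, 24, 19, 18, 17.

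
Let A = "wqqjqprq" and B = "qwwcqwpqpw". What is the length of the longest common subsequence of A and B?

Backtracking the LCS table gives one alignment: w (A1,B3) → q (A2,B5) → q (A5,B8) → p (A6,B9).
So the longest common subsequence has length 4.

4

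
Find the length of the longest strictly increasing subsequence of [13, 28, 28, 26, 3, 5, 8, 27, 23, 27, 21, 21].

5

Scanning left to right, the best length ending at each element is: 13→1, 28→2, 28→2, 26→2, 3→1, 5→2, 8→3, 27→4, 23→4, 27→5, 21→4, 21→4.
So the longest increasing subsequence has length 5, e.g. 3, 5, 8, 23, 27.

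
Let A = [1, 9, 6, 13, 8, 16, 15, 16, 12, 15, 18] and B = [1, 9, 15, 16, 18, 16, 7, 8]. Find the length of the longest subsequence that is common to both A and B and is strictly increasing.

5

A longest common strictly increasing subsequence is 1, 9, 15, 16, 18 (length 5); it appears in order in both A and B, and no longer such subsequence exists.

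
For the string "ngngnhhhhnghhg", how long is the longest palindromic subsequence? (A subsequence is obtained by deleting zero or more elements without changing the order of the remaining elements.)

10

Using dp[i][j] = 2 + dp[i+1][j−1] if the ends match, else max(dp[i+1][j], dp[i][j−1]):
dp[1][14] = 10. A witness is ggnhhhhngg at positions 2,4,5,6,7,8,9,10,11,14.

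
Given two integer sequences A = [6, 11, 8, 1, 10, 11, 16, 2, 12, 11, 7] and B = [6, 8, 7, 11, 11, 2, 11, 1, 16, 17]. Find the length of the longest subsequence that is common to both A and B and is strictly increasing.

For each value that appears in both, track the longest common increasing run ending there.
The best achievable length is 4; one witness is 6, 8, 11, 16 (A-positions 1,3,6,7, B-positions 1,2,4,9).

4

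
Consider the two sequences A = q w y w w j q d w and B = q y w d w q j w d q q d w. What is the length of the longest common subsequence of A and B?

A longest common subsequence is qywwjqdw (length 8); the LCS DP confirms no longer common subsequence exists.

8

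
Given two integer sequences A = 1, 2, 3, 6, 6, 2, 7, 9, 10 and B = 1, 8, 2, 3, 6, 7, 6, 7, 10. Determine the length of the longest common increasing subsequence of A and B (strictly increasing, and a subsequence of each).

6

A longest common strictly increasing subsequence is 1, 2, 3, 6, 7, 10 (length 6); it appears in order in both A and B, and no longer such subsequence exists.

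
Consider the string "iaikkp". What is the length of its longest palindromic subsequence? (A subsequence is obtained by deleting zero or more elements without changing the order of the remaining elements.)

3

Using dp[i][j] = 2 + dp[i+1][j−1] if the ends match, else max(dp[i+1][j], dp[i][j−1]):
dp[1][6] = 3. A witness is iai at positions 1,2,3.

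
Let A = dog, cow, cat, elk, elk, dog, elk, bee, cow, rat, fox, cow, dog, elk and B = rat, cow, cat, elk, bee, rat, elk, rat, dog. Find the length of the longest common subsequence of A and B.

Backtracking the LCS table gives one alignment: cow (A2,B2) → cat (A3,B3) → elk (A4,B4) → elk (A7,B7) → rat (A10,B8) → dog (A13,B9).
So the longest common subsequence has length 6.

6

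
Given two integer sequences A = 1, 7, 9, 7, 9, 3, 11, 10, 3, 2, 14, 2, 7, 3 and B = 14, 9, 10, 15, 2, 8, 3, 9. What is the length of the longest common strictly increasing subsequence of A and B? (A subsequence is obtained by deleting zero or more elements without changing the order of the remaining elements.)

For each value that appears in both, track the longest common increasing run ending there.
The best achievable length is 2; one witness is 9, 10 (A-positions 3,8, B-positions 2,3).

2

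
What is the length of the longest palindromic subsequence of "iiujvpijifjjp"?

One longest palindromic subsequence is pjjjp (positions 6,8,11,12,13); it reads the same forward and backward, and the interval DP gives dp[1][13] = 5.

5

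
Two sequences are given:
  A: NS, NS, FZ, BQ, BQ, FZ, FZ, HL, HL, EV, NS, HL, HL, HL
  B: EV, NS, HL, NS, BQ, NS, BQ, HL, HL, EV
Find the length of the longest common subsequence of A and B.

Backtracking the LCS table gives one alignment: NS (A1,B2) → NS (A2,B4) → BQ (A4,B5) → BQ (A5,B7) → HL (A8,B8) → HL (A9,B9) → EV (A10,B10).
So the longest common subsequence has length 7.

7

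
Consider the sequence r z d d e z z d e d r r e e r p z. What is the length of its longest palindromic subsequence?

8

One longest palindromic subsequence is zeerreez (positions 2,5,9,11,12,13,14,17); it reads the same forward and backward, and the interval DP gives dp[1][17] = 8.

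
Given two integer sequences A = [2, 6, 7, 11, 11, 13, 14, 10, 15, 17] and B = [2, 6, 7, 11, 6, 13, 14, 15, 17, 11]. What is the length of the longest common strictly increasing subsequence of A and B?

For each value that appears in both, track the longest common increasing run ending there.
The best achievable length is 8; one witness is 2, 6, 7, 11, 13, 14, 15, 17 (A-positions 1,2,3,4,6,7,9,10, B-positions 1,2,3,4,6,7,8,9).

8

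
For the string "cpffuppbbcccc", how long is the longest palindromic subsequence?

6

One longest palindromic subsequence is cpffpc (positions 1,2,3,4,7,13); it reads the same forward and backward, and the interval DP gives dp[1][13] = 6.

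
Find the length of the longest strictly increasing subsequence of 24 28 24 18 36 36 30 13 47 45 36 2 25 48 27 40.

5

Scanning left to right, the best length ending at each element is: 24→1, 28→2, 24→1, 18→1, 36→3, 36→3, 30→3, 13→1, 47→4, 45→4, 36→4, 2→1, 25→2, 48→5, 27→3, 40→5.
So the longest increasing subsequence has length 5, e.g. 24, 28, 36, 47, 48.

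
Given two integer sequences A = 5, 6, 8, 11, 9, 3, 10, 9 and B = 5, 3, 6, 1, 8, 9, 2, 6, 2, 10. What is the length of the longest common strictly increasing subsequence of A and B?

5

A longest common strictly increasing subsequence is 5, 6, 8, 9, 10 (length 5); it appears in order in both A and B, and no longer such subsequence exists.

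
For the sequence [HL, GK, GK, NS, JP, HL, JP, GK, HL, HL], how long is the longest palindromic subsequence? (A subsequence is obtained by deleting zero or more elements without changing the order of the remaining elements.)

Using dp[i][j] = 2 + dp[i+1][j−1] if the ends match, else max(dp[i+1][j], dp[i][j−1]):
dp[1][10] = 7. A witness is HL GK JP HL JP GK HL at positions 1,3,5,6,7,8,10.

7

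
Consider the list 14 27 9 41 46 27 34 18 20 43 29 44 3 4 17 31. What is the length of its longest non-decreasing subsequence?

6

Let dp[i] be the longest non-decreasing subsequence ending at position i. Then dp = [1, 2, 1, 3, 4, 3, 4, 2, 3, 5, 4, 6, 1, 2, 3, 5].
The maximum is 6; one witness is 14, 27, 27, 34, 43, 44 at positions 1,2,6,7,10,12.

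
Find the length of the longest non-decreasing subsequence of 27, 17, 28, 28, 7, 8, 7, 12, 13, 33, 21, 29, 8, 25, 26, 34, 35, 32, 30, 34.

Scanning left to right, the best length ending at each element is: 27→1, 17→1, 28→2, 28→3, 7→1, 8→2, 7→2, 12→3, 13→4, 33→5, 21→5, 29→6, 8→3, 25→6, 26→7, 34→8, 35→9, 32→8, 30→8, 34→9.
So the longest non-decreasing subsequence has length 9, e.g. 7, 8, 12, 13, 21, 25, 26, 34, 35.

9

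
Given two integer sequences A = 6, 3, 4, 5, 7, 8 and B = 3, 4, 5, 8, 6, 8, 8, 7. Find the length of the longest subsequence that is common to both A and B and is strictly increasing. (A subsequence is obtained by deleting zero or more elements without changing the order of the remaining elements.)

A longest common strictly increasing subsequence is 3, 4, 5, 8 (length 4); it appears in order in both A and B, and no longer such subsequence exists.

4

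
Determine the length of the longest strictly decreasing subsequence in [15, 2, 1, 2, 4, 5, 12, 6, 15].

3

Let dp[i] be the longest decreasing subsequence ending at position i. Then dp = [1, 2, 3, 2, 2, 2, 2, 3, 1].
The maximum is 3; one witness is 15, 2, 1 at positions 1,2,3.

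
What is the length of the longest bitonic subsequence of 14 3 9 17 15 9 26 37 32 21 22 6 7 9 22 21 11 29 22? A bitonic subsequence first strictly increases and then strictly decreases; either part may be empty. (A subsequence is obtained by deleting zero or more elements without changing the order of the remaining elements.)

One longest bitonic subsequence is 3, 9, 17, 26, 37, 32, 22, 21, 11 (positions 2,3,4,7,8,9,15,16,17): it rises to 37 then falls. Length 9 is optimal.

9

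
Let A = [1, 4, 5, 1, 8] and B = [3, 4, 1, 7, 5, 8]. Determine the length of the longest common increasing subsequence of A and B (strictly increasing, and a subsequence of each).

3

For each value that appears in both, track the longest common increasing run ending there.
The best achievable length is 3; one witness is 4, 5, 8 (A-positions 2,3,5, B-positions 2,5,6).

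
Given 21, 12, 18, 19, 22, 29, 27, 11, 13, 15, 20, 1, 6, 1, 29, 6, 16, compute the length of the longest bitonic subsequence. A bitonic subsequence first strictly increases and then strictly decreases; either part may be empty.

9

One longest bitonic subsequence is 12, 18, 19, 22, 29, 27, 20, 6, 1 (positions 2,3,4,5,6,7,11,13,14): it rises to 29 then falls. Length 9 is optimal.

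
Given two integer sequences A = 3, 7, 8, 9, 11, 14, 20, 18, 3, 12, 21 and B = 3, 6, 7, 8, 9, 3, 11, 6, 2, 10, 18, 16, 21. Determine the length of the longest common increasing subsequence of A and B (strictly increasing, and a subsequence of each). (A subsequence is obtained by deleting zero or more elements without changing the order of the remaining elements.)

For each value that appears in both, track the longest common increasing run ending there.
The best achievable length is 7; one witness is 3, 7, 8, 9, 11, 18, 21 (A-positions 1,2,3,4,5,8,11, B-positions 1,3,4,5,7,11,13).

7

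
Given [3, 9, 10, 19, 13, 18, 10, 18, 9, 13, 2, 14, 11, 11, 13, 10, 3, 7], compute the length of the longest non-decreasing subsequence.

Scanning left to right, the best length ending at each element is: 3→1, 9→2, 10→3, 19→4, 13→4, 18→5, 10→4, 18→6, 9→3, 13→5, 2→1, 14→6, 11→5, 11→6, 13→7, 10→5, 3→2, 7→3.
So the longest non-decreasing subsequence has length 7, e.g. 3, 9, 10, 10, 11, 11, 13.

7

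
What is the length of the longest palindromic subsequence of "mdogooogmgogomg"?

Using dp[i][j] = 2 + dp[i+1][j−1] if the ends match, else max(dp[i+1][j], dp[i][j−1]):
dp[1][15] = 11. A witness is mogogmgogom at positions 1,3,4,5,8,9,10,11,12,13,14.

11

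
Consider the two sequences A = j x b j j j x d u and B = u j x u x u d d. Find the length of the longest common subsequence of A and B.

4

A longest common subsequence is jxxd (length 4); the LCS DP confirms no longer common subsequence exists.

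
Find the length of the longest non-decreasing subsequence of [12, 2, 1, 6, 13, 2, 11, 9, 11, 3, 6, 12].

Let dp[i] be the longest non-decreasing subsequence ending at position i. Then dp = [1, 1, 1, 2, 3, 2, 3, 3, 4, 3, 4, 5].
The maximum is 5; one witness is 2, 6, 11, 11, 12 at positions 2,4,7,9,12.

5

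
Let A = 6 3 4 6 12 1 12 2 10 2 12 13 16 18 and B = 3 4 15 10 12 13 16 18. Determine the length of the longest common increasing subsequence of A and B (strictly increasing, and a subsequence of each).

A longest common strictly increasing subsequence is 3, 4, 10, 12, 13, 16, 18 (length 7); it appears in order in both A and B, and no longer such subsequence exists.

7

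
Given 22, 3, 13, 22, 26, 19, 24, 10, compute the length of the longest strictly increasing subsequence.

Let dp[i] be the longest increasing subsequence ending at position i. Then dp = [1, 1, 2, 3, 4, 3, 4, 2].
The maximum is 4; one witness is 3, 13, 22, 26 at positions 2,3,4,5.

4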